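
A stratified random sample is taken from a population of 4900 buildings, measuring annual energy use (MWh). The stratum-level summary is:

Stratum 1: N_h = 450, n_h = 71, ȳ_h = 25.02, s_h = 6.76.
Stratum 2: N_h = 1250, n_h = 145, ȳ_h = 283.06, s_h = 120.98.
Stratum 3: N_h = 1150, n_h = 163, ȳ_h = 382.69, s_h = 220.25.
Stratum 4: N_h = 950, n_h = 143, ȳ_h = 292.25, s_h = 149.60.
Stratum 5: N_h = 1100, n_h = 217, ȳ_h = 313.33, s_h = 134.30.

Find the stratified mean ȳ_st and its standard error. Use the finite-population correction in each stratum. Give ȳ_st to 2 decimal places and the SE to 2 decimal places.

ȳ_st = Σ W_h ȳ_h = (450·25.02 + 1250·283.06 + 1150·382.69 + 950·292.25 + 1100·313.33)/4900 = 291.32204
V̂(ȳ_st) = Σ W_h² (1 − n_h/N_h) s_h²/n_h, with W_h = N_h/N and N = 4900:
  stratum 1: (450/4900)²·(1 − 71/450)·6.76²/71 = 0.00457188
  stratum 2: (1250/4900)²·(1 − 145/1250)·120.98²/145 = 5.80683
  stratum 3: (1150/4900)²·(1 − 163/1150)·220.25²/163 = 14.0691
  stratum 4: (950/4900)²·(1 − 143/950)·149.60²/143 = 4.99726
  stratum 5: (1100/4900)²·(1 − 217/1100)·134.30²/217 = 3.36243
V̂(ȳ_st) = 28.2402
SE(ȳ_st) = √28.2402 = 5.31415

ȳ_st ≈ 291.32, SE ≈ 5.31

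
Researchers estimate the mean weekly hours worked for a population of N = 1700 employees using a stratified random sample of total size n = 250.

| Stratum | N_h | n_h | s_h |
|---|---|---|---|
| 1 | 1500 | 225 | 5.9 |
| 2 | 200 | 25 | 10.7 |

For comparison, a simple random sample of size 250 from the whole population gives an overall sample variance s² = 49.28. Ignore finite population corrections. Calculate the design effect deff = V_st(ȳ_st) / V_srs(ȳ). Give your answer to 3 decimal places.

deff ≈ 0.933

V̂(ȳ_st) = Σ W_h² s_h²/n_h, with W_h = N_h/N and N = 1700:
  stratum 1: (1500/1700)²·5.9²/225 = 0.12045
  stratum 2: (200/1700)²·10.7²/25 = 0.0633855
V_st = 0.183835
V_srs = s²/n = 49.28/250 = 0.19712
deff = V_st / V_srs = 0.183835/0.19712 = 0.9326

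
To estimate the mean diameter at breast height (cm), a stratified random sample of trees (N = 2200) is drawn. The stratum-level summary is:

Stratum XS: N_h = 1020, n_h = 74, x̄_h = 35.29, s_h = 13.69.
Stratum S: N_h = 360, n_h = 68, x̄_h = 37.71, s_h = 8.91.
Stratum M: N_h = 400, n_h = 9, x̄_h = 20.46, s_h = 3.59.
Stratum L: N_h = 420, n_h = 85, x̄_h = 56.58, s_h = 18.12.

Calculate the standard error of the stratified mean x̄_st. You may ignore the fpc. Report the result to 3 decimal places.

V̂(x̄_st) = Σ W_h² s_h²/n_h, with W_h = N_h/N and N = 2200:
  stratum XS: (1020/2200)²·13.69²/74 = 0.544415
  stratum S: (360/2200)²·8.91²/68 = 0.0312612
  stratum M: (400/2200)²·3.59²/9 = 0.0473392
  stratum L: (420/2200)²·18.12²/85 = 0.140783
V̂(x̄_st) = 0.763799
SE(x̄_st) = √0.763799 = 0.873956

SE(x̄_st) ≈ 0.874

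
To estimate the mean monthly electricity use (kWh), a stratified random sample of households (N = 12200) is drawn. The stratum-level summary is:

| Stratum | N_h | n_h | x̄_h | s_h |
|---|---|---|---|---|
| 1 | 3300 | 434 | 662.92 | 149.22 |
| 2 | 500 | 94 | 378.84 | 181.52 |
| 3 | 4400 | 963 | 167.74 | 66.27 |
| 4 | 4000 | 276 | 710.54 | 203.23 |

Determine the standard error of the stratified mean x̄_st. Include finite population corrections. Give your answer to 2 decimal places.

V̂(x̄_st) = Σ W_h² (1 − n_h/N_h) s_h²/n_h, with W_h = N_h/N and N = 12200:
  stratum 1: (3300/12200)²·(1 − 434/3300)·149.22²/434 = 3.26013
  stratum 2: (500/12200)²·(1 − 94/500)·181.52²/94 = 0.478077
  stratum 3: (4400/12200)²·(1 − 963/4400)·66.27²/963 = 0.463362
  stratum 4: (4000/12200)²·(1 − 276/4000)·203.23²/276 = 14.9767
V̂(x̄_st) = 19.1783
SE(x̄_st) = √19.1783 = 4.3793

SE(x̄_st) ≈ 4.38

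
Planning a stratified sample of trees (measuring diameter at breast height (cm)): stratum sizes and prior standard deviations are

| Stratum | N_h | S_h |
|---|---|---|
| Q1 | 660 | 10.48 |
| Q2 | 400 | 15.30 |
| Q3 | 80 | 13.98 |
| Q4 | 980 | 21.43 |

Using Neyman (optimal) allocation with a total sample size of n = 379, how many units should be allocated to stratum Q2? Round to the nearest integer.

66

Neyman allocation: n_h = n · N_h S_h / Σ N_i S_i, with n = 379.
  stratum Q1: N_h·S_h = 660·10.48 = 6916.80
  stratum Q2: N_h·S_h = 400·15.30 = 6120.00
  stratum Q3: N_h·S_h = 80·13.98 = 1118.40
  stratum Q4: N_h·S_h = 980·21.43 = 21001.40
Σ N_h S_h = 35156.60
n for stratum Q2 = 379·6120.00/35156.60 = 65.976 → 66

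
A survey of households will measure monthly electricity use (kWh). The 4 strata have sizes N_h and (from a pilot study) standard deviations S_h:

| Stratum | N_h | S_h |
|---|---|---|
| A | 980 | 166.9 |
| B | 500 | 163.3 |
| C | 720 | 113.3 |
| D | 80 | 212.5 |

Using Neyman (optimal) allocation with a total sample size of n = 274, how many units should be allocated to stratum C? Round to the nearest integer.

65

Neyman allocation: n_h = n · N_h S_h / Σ N_i S_i, with n = 274.
  stratum A: N_h·S_h = 980·166.9 = 163562.00
  stratum B: N_h·S_h = 500·163.3 = 81650.00
  stratum C: N_h·S_h = 720·113.3 = 81576.00
  stratum D: N_h·S_h = 80·212.5 = 17000.00
Σ N_h S_h = 343788.00
n for stratum C = 274·81576.00/343788.00 = 65.016 → 65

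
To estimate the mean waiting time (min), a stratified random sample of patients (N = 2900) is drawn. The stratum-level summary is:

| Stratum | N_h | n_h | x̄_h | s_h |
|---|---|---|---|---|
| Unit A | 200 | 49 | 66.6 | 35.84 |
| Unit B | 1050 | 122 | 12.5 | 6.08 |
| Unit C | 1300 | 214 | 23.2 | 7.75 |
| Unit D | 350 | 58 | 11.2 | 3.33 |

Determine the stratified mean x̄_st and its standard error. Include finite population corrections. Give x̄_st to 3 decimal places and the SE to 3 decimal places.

x̄_st = Σ W_h x̄_h = (200·66.6 + 1050·12.5 + 1300·23.2 + 350·11.2)/2900 = 20.87069
V̂(x̄_st) = Σ W_h² (1 − n_h/N_h) s_h²/n_h, with W_h = N_h/N and N = 2900:
  stratum Unit A: (200/2900)²·(1 − 49/200)·35.84²/49 = 0.0941349
  stratum Unit B: (1050/2900)²·(1 − 122/1050)·6.08²/122 = 0.0351066
  stratum Unit C: (1300/2900)²·(1 − 214/1300)·7.75²/214 = 0.0471158
  stratum Unit D: (350/2900)²·(1 − 58/350)·3.33²/58 = 0.00232335
V̂(x̄_st) = 0.178681
SE(x̄_st) = √0.178681 = 0.422706

x̄_st ≈ 20.871, SE ≈ 0.423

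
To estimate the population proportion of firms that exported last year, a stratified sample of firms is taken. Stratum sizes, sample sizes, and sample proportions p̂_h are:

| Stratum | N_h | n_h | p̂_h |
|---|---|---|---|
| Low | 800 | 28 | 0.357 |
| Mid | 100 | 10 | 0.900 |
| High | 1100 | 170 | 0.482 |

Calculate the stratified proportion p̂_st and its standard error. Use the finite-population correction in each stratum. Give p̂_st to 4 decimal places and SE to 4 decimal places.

N = 2000; stratum weights W_h = N_h/N.
p̂_st = Σ W_h p̂_h = (800·0.357 + 100·0.900 + 1100·0.482)/2000 = 0.45290
V̂(p̂_st) = Σ W_h² (1 − n_h/N_h) p̂_h(1−p̂_h)/(n_h−1):
  stratum Low: (800/2000)²·(1 − 28/800)·0.357·0.643/27 = 0.00131269
  stratum Mid: (100/2000)²·(1 − 10/100)·0.900·0.100/9 = 2.25e-05
  stratum High: (1100/2000)²·(1 − 170/1100)·0.482·0.518/169 = 0.000377838
V̂(p̂_st) = 0.00171303; SE = √V̂ = 0.0413888

p̂_st ≈ 0.4529, SE ≈ 0.0414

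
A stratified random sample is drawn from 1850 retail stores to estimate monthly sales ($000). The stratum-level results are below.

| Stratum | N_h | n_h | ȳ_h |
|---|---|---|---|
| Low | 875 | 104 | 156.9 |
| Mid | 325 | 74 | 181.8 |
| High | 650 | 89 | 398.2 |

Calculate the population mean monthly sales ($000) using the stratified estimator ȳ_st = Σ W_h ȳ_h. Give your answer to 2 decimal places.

N = Σ N_h = 1850. Stratum weights W_h = N_h/N.
ȳ_st = (875·156.9 + 325·181.8 + 650·398.2) / 1850 = 246.0554

ȳ_st ≈ 246.06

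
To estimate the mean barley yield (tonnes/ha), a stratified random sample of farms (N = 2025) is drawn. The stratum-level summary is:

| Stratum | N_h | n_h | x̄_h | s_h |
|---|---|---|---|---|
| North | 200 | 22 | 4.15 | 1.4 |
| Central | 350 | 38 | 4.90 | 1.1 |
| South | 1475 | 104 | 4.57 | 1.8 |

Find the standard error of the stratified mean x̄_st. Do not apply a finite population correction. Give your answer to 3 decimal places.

SE(x̄_st) ≈ 0.135

V̂(x̄_st) = Σ W_h² s_h²/n_h, with W_h = N_h/N and N = 2025:
  stratum North: (200/2025)²·1.4²/22 = 0.000869047
  stratum Central: (350/2025)²·1.1²/38 = 0.000951235
  stratum South: (1475/2025)²·1.8²/104 = 0.016529
V̂(x̄_st) = 0.0183492
SE(x̄_st) = √0.0183492 = 0.135459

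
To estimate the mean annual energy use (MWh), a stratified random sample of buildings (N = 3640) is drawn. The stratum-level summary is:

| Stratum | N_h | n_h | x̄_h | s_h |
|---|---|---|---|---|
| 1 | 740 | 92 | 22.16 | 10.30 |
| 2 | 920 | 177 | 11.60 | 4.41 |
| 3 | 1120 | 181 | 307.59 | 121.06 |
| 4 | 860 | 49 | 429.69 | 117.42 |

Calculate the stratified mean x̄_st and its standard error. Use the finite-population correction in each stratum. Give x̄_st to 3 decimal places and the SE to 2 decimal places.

x̄_st = Σ W_h x̄_h = (740·22.16 + 920·11.60 + 1120·307.59 + 860·429.69)/3640 = 203.60016
V̂(x̄_st) = Σ W_h² (1 − n_h/N_h) s_h²/n_h, with W_h = N_h/N and N = 3640:
  stratum 1: (740/3640)²·(1 − 92/740)·10.30²/92 = 0.0417341
  stratum 2: (920/3640)²·(1 − 177/920)·4.41²/177 = 0.00566863
  stratum 3: (1120/3640)²·(1 − 181/1120)·121.06²/181 = 6.42693
  stratum 4: (860/3640)²·(1 − 49/860)·117.42²/49 = 14.8117
V̂(x̄_st) = 21.286
SE(x̄_st) = √21.286 = 4.61368

x̄_st ≈ 203.600, SE ≈ 4.61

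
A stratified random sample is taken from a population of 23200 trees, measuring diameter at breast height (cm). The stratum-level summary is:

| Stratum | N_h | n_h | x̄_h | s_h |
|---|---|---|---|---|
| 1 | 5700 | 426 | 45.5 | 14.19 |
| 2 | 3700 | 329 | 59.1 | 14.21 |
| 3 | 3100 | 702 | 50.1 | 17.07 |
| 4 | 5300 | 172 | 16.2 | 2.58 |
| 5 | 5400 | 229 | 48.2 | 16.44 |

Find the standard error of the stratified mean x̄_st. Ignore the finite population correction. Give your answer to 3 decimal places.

SE(x̄_st) ≈ 0.343

V̂(x̄_st) = Σ W_h² s_h²/n_h, with W_h = N_h/N and N = 23200:
  stratum 1: (5700/23200)²·14.19²/426 = 0.0285318
  stratum 2: (3700/23200)²·14.21²/329 = 0.0156106
  stratum 3: (3100/23200)²·17.07²/702 = 0.00741101
  stratum 4: (5300/23200)²·2.58²/172 = 0.0020197
  stratum 5: (5400/23200)²·16.44²/229 = 0.063941
V̂(x̄_st) = 0.117514
SE(x̄_st) = √0.117514 = 0.342803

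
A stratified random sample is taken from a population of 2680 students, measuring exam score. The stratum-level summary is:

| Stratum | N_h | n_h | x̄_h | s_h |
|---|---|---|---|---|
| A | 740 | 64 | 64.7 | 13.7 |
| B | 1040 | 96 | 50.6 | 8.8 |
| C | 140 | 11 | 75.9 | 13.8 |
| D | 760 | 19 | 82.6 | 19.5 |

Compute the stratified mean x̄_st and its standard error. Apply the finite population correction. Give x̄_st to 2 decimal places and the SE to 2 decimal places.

x̄_st ≈ 64.89, SE ≈ 1.39

x̄_st = Σ W_h x̄_h = (740·64.7 + 1040·50.6 + 140·75.9 + 760·82.6)/2680 = 64.88955
V̂(x̄_st) = Σ W_h² (1 − n_h/N_h) s_h²/n_h, with W_h = N_h/N and N = 2680:
  stratum A: (740/2680)²·(1 − 64/740)·13.7²/64 = 0.204254
  stratum B: (1040/2680)²·(1 − 96/1040)·8.8²/96 = 0.110263
  stratum C: (140/2680)²·(1 − 11/140)·13.8²/11 = 0.0435325
  stratum D: (760/2680)²·(1 − 19/760)·19.5²/19 = 1.5692
V̂(x̄_st) = 1.92725
SE(x̄_st) = √1.92725 = 1.38825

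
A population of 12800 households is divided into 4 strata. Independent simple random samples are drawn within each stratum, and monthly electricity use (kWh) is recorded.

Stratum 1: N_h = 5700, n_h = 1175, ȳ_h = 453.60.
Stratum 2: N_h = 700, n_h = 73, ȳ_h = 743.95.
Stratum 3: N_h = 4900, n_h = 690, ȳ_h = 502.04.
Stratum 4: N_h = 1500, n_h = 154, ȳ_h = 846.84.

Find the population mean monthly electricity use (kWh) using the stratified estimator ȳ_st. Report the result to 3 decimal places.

ȳ_st ≈ 534.105

N = Σ N_h = 12800. Stratum weights W_h = N_h/N.
ȳ_st = (5700·453.60 + 700·743.95 + 4900·502.04 + 1500·846.84) / 12800 = 534.10477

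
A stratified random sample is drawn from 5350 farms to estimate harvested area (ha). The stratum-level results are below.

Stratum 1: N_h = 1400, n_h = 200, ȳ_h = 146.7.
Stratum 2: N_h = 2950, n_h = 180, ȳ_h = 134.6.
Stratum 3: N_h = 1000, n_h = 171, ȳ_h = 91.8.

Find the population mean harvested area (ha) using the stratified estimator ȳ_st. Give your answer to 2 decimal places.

ȳ_st ≈ 129.77

N = Σ N_h = 5350. Stratum weights W_h = N_h/N.
ȳ_st = (1400·146.7 + 2950·134.6 + 1000·91.8) / 5350 = 129.7664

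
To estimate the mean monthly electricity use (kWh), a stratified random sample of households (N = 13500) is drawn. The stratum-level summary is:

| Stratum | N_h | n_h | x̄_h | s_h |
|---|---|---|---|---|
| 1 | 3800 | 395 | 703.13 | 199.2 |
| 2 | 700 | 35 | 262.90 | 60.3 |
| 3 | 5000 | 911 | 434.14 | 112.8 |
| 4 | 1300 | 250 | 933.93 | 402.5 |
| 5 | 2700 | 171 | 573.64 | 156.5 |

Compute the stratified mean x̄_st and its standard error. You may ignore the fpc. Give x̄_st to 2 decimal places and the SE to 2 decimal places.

x̄_st ≈ 577.00, SE ≈ 4.68

x̄_st = Σ W_h x̄_h = (3800·703.13 + 700·262.90 + 5000·434.14 + 1300·933.93 + 2700·573.64)/13500 = 577.00452
V̂(x̄_st) = Σ W_h² s_h²/n_h, with W_h = N_h/N and N = 13500:
  stratum 1: (3800/13500)²·199.2²/395 = 7.95942
  stratum 2: (700/13500)²·60.3²/35 = 0.279316
  stratum 3: (5000/13500)²·112.8²/911 = 1.9159
  stratum 4: (1300/13500)²·402.5²/250 = 6.00912
  stratum 5: (2700/13500)²·156.5²/171 = 5.72918
V̂(x̄_st) = 21.8929
SE(x̄_st) = √21.8929 = 4.67899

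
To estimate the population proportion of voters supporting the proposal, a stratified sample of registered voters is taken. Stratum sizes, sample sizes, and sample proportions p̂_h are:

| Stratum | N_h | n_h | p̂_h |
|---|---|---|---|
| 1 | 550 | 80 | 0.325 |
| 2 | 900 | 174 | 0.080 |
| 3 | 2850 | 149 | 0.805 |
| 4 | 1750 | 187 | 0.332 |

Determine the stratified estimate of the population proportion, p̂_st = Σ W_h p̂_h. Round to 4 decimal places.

p̂_st ≈ 0.5167

N = 6050; stratum weights W_h = N_h/N.
p̂_st = Σ W_h p̂_h = (550·0.325 + 900·0.080 + 2850·0.805 + 1750·0.332)/6050 = 0.51669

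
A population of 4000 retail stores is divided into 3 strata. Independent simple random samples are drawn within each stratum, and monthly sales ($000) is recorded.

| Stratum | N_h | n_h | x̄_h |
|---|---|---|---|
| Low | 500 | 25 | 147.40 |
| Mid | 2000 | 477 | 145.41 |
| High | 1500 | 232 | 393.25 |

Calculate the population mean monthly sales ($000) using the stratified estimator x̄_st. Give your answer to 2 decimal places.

x̄_st ≈ 238.60

N = Σ N_h = 4000. Stratum weights W_h = N_h/N.
x̄_st = (500·147.40 + 2000·145.41 + 1500·393.25) / 4000 = 238.5987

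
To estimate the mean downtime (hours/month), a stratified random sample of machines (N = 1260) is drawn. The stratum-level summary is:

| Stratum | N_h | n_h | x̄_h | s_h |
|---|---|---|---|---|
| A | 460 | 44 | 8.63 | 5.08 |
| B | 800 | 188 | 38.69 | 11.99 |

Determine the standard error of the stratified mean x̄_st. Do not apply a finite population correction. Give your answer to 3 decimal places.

V̂(x̄_st) = Σ W_h² s_h²/n_h, with W_h = N_h/N and N = 1260:
  stratum A: (460/1260)²·5.08²/44 = 0.0781717
  stratum B: (800/1260)²·11.99²/188 = 0.308262
V̂(x̄_st) = 0.386433
SE(x̄_st) = √0.386433 = 0.621638

SE(x̄_st) ≈ 0.622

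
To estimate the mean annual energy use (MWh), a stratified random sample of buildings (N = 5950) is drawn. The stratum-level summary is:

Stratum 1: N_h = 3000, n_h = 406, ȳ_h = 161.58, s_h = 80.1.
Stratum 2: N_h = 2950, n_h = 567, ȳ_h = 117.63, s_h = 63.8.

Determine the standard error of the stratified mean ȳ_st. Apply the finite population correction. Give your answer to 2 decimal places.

V̂(ȳ_st) = Σ W_h² (1 − n_h/N_h) s_h²/n_h, with W_h = N_h/N and N = 5950:
  stratum 1: (3000/5950)²·(1 − 406/3000)·80.1²/406 = 3.47373
  stratum 2: (2950/5950)²·(1 − 567/2950)·63.8²/567 = 1.42551
V̂(ȳ_st) = 4.89924
SE(ȳ_st) = √4.89924 = 2.21342

SE(ȳ_st) ≈ 2.21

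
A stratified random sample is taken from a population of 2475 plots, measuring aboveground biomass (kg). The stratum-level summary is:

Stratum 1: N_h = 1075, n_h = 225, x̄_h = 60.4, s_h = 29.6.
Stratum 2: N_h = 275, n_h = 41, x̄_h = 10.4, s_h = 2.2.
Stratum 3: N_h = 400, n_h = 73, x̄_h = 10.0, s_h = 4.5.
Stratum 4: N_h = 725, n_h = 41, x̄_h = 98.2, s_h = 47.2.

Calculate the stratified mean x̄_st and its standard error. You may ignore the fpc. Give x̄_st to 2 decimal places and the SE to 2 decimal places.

x̄_st = Σ W_h x̄_h = (1075·60.4 + 275·10.4 + 400·10.0 + 725·98.2)/2475 = 57.77172
V̂(x̄_st) = Σ W_h² s_h²/n_h, with W_h = N_h/N and N = 2475:
  stratum 1: (1075/2475)²·29.6²/225 = 0.734628
  stratum 2: (275/2475)²·2.2²/41 = 0.00145739
  stratum 3: (400/2475)²·4.5²/73 = 0.00724556
  stratum 4: (725/2475)²·47.2²/41 = 4.66257
V̂(x̄_st) = 5.4059
SE(x̄_st) = √5.4059 = 2.32506

x̄_st ≈ 57.77, SE ≈ 2.33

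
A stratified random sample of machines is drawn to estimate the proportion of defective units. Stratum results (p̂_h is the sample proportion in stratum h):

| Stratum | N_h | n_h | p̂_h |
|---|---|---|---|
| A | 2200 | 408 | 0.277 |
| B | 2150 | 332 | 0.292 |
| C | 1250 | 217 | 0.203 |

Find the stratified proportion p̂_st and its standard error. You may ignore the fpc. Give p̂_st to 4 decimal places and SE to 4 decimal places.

p̂_st ≈ 0.2662, SE ≈ 0.0143

N = 5600; stratum weights W_h = N_h/N.
p̂_st = Σ W_h p̂_h = (2200·0.277 + 2150·0.292 + 1250·0.203)/5600 = 0.26624
V̂(p̂_st) = Σ W_h² p̂_h(1−p̂_h)/(n_h−1):
  stratum A: (2200/5600)²·0.277·0.723/407 = 7.59439e-05
  stratum B: (2150/5600)²·0.292·0.708/331 = 9.20638e-05
  stratum C: (1250/5600)²·0.203·0.797/216 = 3.73203e-05
V̂(p̂_st) = 0.000205328; SE = √V̂ = 0.0143293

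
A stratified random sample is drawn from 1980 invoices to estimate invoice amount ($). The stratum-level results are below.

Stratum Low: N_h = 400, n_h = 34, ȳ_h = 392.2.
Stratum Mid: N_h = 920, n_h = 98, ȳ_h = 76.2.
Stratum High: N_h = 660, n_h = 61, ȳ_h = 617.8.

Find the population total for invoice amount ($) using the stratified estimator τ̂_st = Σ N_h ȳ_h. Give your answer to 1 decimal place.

τ̂_st ≈ 634732.0

τ̂_st = Σ N_h ȳ_h = 400·392.2 + 920·76.2 + 660·617.8 = 634732.0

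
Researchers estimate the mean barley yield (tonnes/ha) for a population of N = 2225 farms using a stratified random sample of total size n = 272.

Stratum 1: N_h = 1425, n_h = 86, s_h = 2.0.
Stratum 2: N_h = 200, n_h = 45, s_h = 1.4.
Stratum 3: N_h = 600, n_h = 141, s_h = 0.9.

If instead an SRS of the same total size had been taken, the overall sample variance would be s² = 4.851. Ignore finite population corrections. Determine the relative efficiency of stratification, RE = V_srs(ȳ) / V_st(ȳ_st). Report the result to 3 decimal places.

RE ≈ 0.899

V̂(ȳ_st) = Σ W_h² s_h²/n_h, with W_h = N_h/N and N = 2225:
  stratum 1: (1425/2225)²·2.0²/86 = 0.0190779
  stratum 2: (200/2225)²·1.4²/45 = 0.00035192
  stratum 3: (600/2225)²·0.9²/141 = 0.000417742
V_st = 0.0198476
V_srs = s²/n = 4.851/272 = 0.0178346
Relative efficiency = V_srs / V_st = 0.0178346/0.0198476 = 0.8986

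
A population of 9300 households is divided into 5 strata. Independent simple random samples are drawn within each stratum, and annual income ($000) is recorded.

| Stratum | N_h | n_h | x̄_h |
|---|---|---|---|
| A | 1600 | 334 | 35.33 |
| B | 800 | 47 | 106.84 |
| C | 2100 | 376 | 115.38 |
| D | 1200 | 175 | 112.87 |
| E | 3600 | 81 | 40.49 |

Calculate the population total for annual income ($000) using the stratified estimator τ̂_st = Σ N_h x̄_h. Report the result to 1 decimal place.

τ̂_st ≈ 665506.0

τ̂_st = Σ N_h x̄_h = 1600·35.33 + 800·106.84 + 2100·115.38 + 1200·112.87 + 3600·40.49 = 665506.0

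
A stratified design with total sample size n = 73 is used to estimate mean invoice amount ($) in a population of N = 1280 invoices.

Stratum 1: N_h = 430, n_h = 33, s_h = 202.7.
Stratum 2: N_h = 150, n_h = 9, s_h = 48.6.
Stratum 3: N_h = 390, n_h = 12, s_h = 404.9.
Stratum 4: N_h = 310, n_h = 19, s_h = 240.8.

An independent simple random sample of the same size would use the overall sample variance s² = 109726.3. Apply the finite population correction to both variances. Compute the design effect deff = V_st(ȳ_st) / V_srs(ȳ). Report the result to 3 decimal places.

deff ≈ 1.080

V̂(ȳ_st) = Σ W_h² (1 − n_h/N_h) s_h²/n_h, with W_h = N_h/N and N = 1280:
  stratum 1: (430/1280)²·(1 − 33/430)·202.7²/33 = 129.728
  stratum 2: (150/1280)²·(1 − 9/150)·48.6²/9 = 3.38782
  stratum 3: (390/1280)²·(1 − 12/390)·404.9²/12 = 1229.28
  stratum 4: (310/1280)²·(1 − 19/310)·240.8²/19 = 168.033
V_st = 1530.43
V_srs = (1 − 73/1280)·109726.3/73 = 1417.38
deff = V_st / V_srs = 1530.43/1417.38 = 1.0798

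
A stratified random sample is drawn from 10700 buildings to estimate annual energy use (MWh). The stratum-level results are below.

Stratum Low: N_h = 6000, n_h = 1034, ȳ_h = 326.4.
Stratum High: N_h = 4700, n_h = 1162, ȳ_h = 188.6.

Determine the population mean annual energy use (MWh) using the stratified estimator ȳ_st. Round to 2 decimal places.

ȳ_st ≈ 265.87

N = Σ N_h = 10700. Stratum weights W_h = N_h/N.
ȳ_st = (6000·326.4 + 4700·188.6) / 10700 = 265.8710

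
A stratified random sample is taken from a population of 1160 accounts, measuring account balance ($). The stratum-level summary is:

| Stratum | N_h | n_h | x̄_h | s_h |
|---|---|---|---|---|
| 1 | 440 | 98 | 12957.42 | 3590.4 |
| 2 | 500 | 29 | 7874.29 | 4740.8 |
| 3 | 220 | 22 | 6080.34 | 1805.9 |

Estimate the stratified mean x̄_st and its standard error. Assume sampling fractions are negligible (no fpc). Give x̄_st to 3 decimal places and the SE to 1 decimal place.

x̄_st = Σ W_h x̄_h = (440·12957.42 + 500·7874.29 + 220·6080.34)/1160 = 9462.14190
V̂(x̄_st) = Σ W_h² s_h²/n_h, with W_h = N_h/N and N = 1160:
  stratum 1: (440/1160)²·3590.4²/98 = 18925.6
  stratum 2: (500/1160)²·4740.8²/29 = 143989
  stratum 3: (220/1160)²·1805.9²/22 = 5332.05
V̂(x̄_st) = 168247
SE(x̄_st) = √168247 = 410.179

x̄_st ≈ 9462.142, SE ≈ 410.2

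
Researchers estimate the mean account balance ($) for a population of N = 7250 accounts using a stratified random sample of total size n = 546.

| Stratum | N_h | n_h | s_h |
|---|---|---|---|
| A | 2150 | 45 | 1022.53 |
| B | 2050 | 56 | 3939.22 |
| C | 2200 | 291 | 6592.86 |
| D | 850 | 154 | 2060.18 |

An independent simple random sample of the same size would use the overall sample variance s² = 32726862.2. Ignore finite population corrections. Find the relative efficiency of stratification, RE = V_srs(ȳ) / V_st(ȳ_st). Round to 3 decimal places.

RE ≈ 1.564

V̂(ȳ_st) = Σ W_h² s_h²/n_h, with W_h = N_h/N and N = 7250:
  stratum A: (2150/7250)²·1022.53²/45 = 2043.34
  stratum B: (2050/7250)²·3939.22²/56 = 22154.6
  stratum C: (2200/7250)²·6592.86²/291 = 13753.8
  stratum D: (850/7250)²·2060.18²/154 = 378.836
V_st = 38330.6
V_srs = s²/n = 32726862.2/546 = 59939.3
Relative efficiency = V_srs / V_st = 59939.3/38330.6 = 1.5637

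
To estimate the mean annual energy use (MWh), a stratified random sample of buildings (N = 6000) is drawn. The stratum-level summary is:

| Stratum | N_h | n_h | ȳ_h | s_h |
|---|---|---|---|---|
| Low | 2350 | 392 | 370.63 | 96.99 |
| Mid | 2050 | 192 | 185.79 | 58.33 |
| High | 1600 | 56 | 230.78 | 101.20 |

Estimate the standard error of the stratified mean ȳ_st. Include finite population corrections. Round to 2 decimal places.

V̂(ȳ_st) = Σ W_h² (1 − n_h/N_h) s_h²/n_h, with W_h = N_h/N and N = 6000:
  stratum Low: (2350/6000)²·(1 − 392/2350)·96.99²/392 = 3.06723
  stratum Mid: (2050/6000)²·(1 − 192/2050)·58.33²/192 = 1.87491
  stratum High: (1600/6000)²·(1 − 56/1600)·101.20²/56 = 12.5498
V̂(ȳ_st) = 17.492
SE(ȳ_st) = √17.492 = 4.18234

SE(ȳ_st) ≈ 4.18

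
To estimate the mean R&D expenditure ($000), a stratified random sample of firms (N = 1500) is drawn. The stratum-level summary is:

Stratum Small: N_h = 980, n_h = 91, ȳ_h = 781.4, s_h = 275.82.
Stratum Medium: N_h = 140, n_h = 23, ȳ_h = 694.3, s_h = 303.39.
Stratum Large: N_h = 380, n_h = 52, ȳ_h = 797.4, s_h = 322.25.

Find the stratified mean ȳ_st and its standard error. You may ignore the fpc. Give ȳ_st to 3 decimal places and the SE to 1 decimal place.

ȳ_st = Σ W_h ȳ_h = (980·781.4 + 140·694.3 + 380·797.4)/1500 = 777.32400
V̂(ȳ_st) = Σ W_h² s_h²/n_h, with W_h = N_h/N and N = 1500:
  stratum Small: (980/1500)²·275.82²/91 = 356.845
  stratum Medium: (140/1500)²·303.39²/23 = 34.8617
  stratum Large: (380/1500)²·322.25²/52 = 128.164
V̂(ȳ_st) = 519.871
SE(ȳ_st) = √519.871 = 22.8007

ȳ_st ≈ 777.324, SE ≈ 22.8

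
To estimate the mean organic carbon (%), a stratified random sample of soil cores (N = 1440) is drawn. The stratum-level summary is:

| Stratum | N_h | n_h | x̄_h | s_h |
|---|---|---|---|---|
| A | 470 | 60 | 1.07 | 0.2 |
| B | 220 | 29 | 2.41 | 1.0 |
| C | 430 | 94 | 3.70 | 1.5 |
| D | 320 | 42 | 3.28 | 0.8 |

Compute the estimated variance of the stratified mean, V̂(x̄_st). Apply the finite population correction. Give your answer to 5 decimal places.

V̂(x̄_st) ≈ 0.00308

V̂(x̄_st) = Σ W_h² (1 − n_h/N_h) s_h²/n_h, with W_h = N_h/N and N = 1440:
  stratum A: (470/1440)²·(1 − 60/470)·0.2²/60 = 6.19534e-05
  stratum B: (220/1440)²·(1 − 29/220)·1.0²/29 = 0.000698768
  stratum C: (430/1440)²·(1 − 94/430)·1.5²/94 = 0.00166777
  stratum D: (320/1440)²·(1 − 42/320)·0.8²/42 = 0.000653733
V̂(x̄_st) = 0.00308223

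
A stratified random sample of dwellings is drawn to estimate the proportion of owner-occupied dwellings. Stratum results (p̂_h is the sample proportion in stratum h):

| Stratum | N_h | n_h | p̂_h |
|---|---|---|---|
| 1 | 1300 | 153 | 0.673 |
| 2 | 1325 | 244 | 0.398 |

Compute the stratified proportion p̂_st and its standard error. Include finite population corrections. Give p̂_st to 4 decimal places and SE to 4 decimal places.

p̂_st ≈ 0.5342, SE ≈ 0.0228

N = 2625; stratum weights W_h = N_h/N.
p̂_st = Σ W_h p̂_h = (1300·0.673 + 1325·0.398)/2625 = 0.53419
V̂(p̂_st) = Σ W_h² (1 − n_h/N_h) p̂_h(1−p̂_h)/(n_h−1):
  stratum 1: (1300/2625)²·(1 − 153/1300)·0.673·0.327/152 = 0.000313305
  stratum 2: (1325/2625)²·(1 − 244/1325)·0.398·0.602/243 = 0.000204954
V̂(p̂_st) = 0.000518259; SE = √V̂ = 0.0227653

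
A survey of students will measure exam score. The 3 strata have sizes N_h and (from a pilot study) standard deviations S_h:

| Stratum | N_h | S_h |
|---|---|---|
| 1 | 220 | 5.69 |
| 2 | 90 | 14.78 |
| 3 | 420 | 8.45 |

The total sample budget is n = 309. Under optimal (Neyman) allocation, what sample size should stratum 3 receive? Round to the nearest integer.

179

Neyman allocation: n_h = n · N_h S_h / Σ N_i S_i, with n = 309.
  stratum 1: N_h·S_h = 220·5.69 = 1251.80
  stratum 2: N_h·S_h = 90·14.78 = 1330.20
  stratum 3: N_h·S_h = 420·8.45 = 3549.00
Σ N_h S_h = 6131.00
n for stratum 3 = 309·3549.00/6131.00 = 178.868 → 179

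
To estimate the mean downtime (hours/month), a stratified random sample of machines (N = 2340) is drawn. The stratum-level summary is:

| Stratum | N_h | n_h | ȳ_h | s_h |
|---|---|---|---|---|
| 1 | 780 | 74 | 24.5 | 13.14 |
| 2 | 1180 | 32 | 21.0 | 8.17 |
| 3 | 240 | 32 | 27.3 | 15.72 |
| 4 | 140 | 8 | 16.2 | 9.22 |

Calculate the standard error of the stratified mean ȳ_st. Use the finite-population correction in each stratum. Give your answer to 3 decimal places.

SE(ȳ_st) ≈ 0.926

V̂(ȳ_st) = Σ W_h² (1 − n_h/N_h) s_h²/n_h, with W_h = N_h/N and N = 2340:
  stratum 1: (780/2340)²·(1 − 74/780)·13.14²/74 = 0.234653
  stratum 2: (1180/2340)²·(1 − 32/1180)·8.17²/32 = 0.516044
  stratum 3: (240/2340)²·(1 − 32/240)·15.72²/32 = 0.0704041
  stratum 4: (140/2340)²·(1 − 8/140)·9.22²/8 = 0.0358626
V̂(ȳ_st) = 0.856963
SE(ȳ_st) = √0.856963 = 0.925723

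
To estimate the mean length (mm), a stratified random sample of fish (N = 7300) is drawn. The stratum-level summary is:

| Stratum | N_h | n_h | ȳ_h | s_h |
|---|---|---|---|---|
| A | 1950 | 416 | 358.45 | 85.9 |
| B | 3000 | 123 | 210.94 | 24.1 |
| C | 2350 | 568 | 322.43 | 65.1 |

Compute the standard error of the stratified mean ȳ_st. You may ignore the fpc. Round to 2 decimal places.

V̂(ȳ_st) = Σ W_h² s_h²/n_h, with W_h = N_h/N and N = 7300:
  stratum A: (1950/7300)²·85.9²/416 = 1.26566
  stratum B: (3000/7300)²·24.1²/123 = 0.797491
  stratum C: (2350/7300)²·65.1²/568 = 0.773221
V̂(ȳ_st) = 2.83637
SE(ȳ_st) = √2.83637 = 1.68415

SE(ȳ_st) ≈ 1.68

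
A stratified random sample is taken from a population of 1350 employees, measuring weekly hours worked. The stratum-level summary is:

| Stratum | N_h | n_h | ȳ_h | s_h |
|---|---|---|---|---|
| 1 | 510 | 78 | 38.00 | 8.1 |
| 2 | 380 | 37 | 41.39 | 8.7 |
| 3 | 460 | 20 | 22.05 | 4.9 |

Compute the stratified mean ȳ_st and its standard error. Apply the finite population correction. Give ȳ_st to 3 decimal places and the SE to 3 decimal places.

ȳ_st = Σ W_h ȳ_h = (510·38.00 + 380·41.39 + 460·22.05)/1350 = 33.51941
V̂(ȳ_st) = Σ W_h² (1 − n_h/N_h) s_h²/n_h, with W_h = N_h/N and N = 1350:
  stratum 1: (510/1350)²·(1 − 78/510)·8.1²/78 = 0.101686
  stratum 2: (380/1350)²·(1 − 37/380)·8.7²/37 = 0.146301
  stratum 3: (460/1350)²·(1 − 20/460)·4.9²/20 = 0.133323
V̂(ȳ_st) = 0.38131
SE(ȳ_st) = √0.38131 = 0.617503

ȳ_st ≈ 33.519, SE ≈ 0.618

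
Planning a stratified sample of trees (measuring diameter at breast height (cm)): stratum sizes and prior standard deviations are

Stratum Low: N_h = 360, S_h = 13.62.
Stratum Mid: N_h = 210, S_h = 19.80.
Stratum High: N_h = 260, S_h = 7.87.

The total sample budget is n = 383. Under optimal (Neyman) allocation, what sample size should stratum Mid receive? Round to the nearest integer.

Neyman allocation: n_h = n · N_h S_h / Σ N_i S_i, with n = 383.
  stratum Low: N_h·S_h = 360·13.62 = 4903.20
  stratum Mid: N_h·S_h = 210·19.80 = 4158.00
  stratum High: N_h·S_h = 260·7.87 = 2046.20
Σ N_h S_h = 11107.40
n for stratum Mid = 383·4158.00/11107.40 = 143.374 → 143

143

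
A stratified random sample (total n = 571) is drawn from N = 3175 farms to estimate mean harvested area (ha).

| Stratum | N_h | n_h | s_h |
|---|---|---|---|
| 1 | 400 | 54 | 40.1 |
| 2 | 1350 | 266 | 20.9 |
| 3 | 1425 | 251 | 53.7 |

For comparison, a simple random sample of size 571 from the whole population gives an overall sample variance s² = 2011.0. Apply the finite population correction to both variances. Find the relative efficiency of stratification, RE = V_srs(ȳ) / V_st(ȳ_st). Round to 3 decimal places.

RE ≈ 1.131

V̂(ȳ_st) = Σ W_h² (1 − n_h/N_h) s_h²/n_h, with W_h = N_h/N and N = 3175:
  stratum 1: (400/3175)²·(1 − 54/400)·40.1²/54 = 0.408831
  stratum 2: (1350/3175)²·(1 − 266/1350)·20.9²/266 = 0.238389
  stratum 3: (1425/3175)²·(1 − 251/1425)·53.7²/251 = 1.90665
V_st = 2.55387
V_srs = (1 − 571/3175)·2011.0/571 = 2.88851
Relative efficiency = V_srs / V_st = 2.88851/2.55387 = 1.1310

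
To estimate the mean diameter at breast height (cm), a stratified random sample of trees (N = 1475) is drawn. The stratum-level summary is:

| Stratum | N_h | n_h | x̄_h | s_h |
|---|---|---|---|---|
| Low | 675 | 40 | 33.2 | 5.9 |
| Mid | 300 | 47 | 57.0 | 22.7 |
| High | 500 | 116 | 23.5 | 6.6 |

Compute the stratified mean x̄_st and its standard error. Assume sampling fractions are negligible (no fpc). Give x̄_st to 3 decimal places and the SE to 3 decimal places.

x̄_st ≈ 34.753, SE ≈ 0.824

x̄_st = Σ W_h x̄_h = (675·33.2 + 300·57.0 + 500·23.5)/1475 = 34.75254
V̂(x̄_st) = Σ W_h² s_h²/n_h, with W_h = N_h/N and N = 1475:
  stratum Low: (675/1475)²·5.9²/40 = 0.18225
  stratum Mid: (300/1475)²·22.7²/47 = 0.453537
  stratum High: (500/1475)²·6.6²/116 = 0.0431505
V̂(x̄_st) = 0.678937
SE(x̄_st) = √0.678937 = 0.823976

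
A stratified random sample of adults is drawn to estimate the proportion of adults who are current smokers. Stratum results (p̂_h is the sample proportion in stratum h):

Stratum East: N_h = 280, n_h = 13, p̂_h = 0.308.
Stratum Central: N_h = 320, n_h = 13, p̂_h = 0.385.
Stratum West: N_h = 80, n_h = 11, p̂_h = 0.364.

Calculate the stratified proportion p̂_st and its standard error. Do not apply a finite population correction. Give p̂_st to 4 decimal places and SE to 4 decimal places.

N = 680; stratum weights W_h = N_h/N.
p̂_st = Σ W_h p̂_h = (280·0.308 + 320·0.385 + 80·0.364)/680 = 0.35082
V̂(p̂_st) = Σ W_h² p̂_h(1−p̂_h)/(n_h−1):
  stratum East: (280/680)²·0.308·0.692/12 = 0.00301144
  stratum Central: (320/680)²·0.385·0.615/12 = 0.00436955
  stratum West: (80/680)²·0.364·0.636/10 = 0.000320421
V̂(p̂_st) = 0.00770141; SE = √V̂ = 0.0877577

p̂_st ≈ 0.3508, SE ≈ 0.0878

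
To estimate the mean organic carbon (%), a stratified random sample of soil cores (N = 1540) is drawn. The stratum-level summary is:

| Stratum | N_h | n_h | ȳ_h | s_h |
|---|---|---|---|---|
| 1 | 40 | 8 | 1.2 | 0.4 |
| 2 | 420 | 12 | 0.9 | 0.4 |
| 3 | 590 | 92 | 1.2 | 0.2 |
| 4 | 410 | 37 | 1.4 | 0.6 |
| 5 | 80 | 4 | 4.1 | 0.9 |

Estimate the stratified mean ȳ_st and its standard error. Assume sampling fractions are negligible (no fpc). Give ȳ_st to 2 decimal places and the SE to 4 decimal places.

ȳ_st = Σ W_h ȳ_h = (40·1.2 + 420·0.9 + 590·1.2 + 410·1.4 + 80·4.1)/1540 = 1.32208
V̂(ȳ_st) = Σ W_h² s_h²/n_h, with W_h = N_h/N and N = 1540:
  stratum 1: (40/1540)²·0.4²/8 = 1.3493e-05
  stratum 2: (420/1540)²·0.4²/12 = 0.000991736
  stratum 3: (590/1540)²·0.2²/92 = 6.38168e-05
  stratum 4: (410/1540)²·0.6²/37 = 0.000689647
  stratum 5: (80/1540)²·0.9²/4 = 0.000546467
V̂(ȳ_st) = 0.00230516
SE(ȳ_st) = √0.00230516 = 0.0480121

ȳ_st ≈ 1.32, SE ≈ 0.0480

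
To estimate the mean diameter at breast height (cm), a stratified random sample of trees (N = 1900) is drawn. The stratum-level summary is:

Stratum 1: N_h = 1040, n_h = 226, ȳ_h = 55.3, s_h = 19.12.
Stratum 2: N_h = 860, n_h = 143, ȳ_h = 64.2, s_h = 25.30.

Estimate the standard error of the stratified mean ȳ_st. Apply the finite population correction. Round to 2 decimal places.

V̂(ȳ_st) = Σ W_h² (1 − n_h/N_h) s_h²/n_h, with W_h = N_h/N and N = 1900:
  stratum 1: (1040/1900)²·(1 − 226/1040)·19.12²/226 = 0.379331
  stratum 2: (860/1900)²·(1 − 143/860)·25.30²/143 = 0.764567
V̂(ȳ_st) = 1.1439
SE(ȳ_st) = √1.1439 = 1.06953

SE(ȳ_st) ≈ 1.07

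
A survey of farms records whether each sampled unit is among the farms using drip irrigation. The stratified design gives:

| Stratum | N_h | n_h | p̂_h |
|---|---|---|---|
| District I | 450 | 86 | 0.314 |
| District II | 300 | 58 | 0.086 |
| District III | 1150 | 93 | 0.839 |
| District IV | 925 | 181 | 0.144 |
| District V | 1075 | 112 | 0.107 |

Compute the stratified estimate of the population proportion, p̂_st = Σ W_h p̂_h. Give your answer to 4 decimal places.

N = 3900; stratum weights W_h = N_h/N.
p̂_st = Σ W_h p̂_h = (450·0.314 + 300·0.086 + 1150·0.839 + 925·0.144 + 1075·0.107)/3900 = 0.35389

p̂_st ≈ 0.3539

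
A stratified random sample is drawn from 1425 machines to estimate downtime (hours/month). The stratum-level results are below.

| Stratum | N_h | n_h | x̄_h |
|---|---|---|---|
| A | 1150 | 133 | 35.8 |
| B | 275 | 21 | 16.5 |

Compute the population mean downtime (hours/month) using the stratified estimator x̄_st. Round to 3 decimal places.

N = Σ N_h = 1425. Stratum weights W_h = N_h/N.
x̄_st = (1150·35.8 + 275·16.5) / 1425 = 32.07544

x̄_st ≈ 32.075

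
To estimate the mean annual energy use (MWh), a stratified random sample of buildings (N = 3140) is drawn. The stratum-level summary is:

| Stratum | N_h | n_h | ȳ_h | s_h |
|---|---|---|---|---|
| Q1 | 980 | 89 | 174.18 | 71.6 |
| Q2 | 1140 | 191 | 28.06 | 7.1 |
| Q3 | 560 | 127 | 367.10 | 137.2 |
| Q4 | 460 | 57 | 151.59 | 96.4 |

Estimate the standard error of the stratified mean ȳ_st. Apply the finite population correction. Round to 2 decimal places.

SE(ȳ_st) ≈ 3.44

V̂(ȳ_st) = Σ W_h² (1 − n_h/N_h) s_h²/n_h, with W_h = N_h/N and N = 3140:
  stratum Q1: (980/3140)²·(1 − 89/980)·71.6²/89 = 5.1013
  stratum Q2: (1140/3140)²·(1 − 191/1140)·7.1²/191 = 0.0289598
  stratum Q3: (560/3140)²·(1 − 127/560)·137.2²/127 = 3.6452
  stratum Q4: (460/3140)²·(1 − 57/460)·96.4²/57 = 3.06537
V̂(ȳ_st) = 11.8408
SE(ȳ_st) = √11.8408 = 3.44105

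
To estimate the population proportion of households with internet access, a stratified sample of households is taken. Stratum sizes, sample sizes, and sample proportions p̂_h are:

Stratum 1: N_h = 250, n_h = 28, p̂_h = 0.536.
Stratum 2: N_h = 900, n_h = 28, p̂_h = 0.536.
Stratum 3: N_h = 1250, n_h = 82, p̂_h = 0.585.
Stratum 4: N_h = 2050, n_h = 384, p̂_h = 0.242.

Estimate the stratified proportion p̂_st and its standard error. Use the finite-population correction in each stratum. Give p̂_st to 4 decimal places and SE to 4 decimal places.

p̂_st ≈ 0.4143, SE ≈ 0.0264

N = 4450; stratum weights W_h = N_h/N.
p̂_st = Σ W_h p̂_h = (250·0.536 + 900·0.536 + 1250·0.585 + 2050·0.242)/4450 = 0.41433
V̂(p̂_st) = Σ W_h² (1 − n_h/N_h) p̂_h(1−p̂_h)/(n_h−1):
  stratum 1: (250/4450)²·(1 − 28/250)·0.536·0.464/27 = 2.58162e-05
  stratum 2: (900/4450)²·(1 − 28/900)·0.536·0.464/27 = 0.000365055
  stratum 3: (1250/4450)²·(1 − 82/1250)·0.585·0.415/81 = 0.000220979
  stratum 4: (2050/4450)²·(1 − 384/2050)·0.242·0.758/383 = 8.26028e-05
V̂(p̂_st) = 0.000694453; SE = √V̂ = 0.0263525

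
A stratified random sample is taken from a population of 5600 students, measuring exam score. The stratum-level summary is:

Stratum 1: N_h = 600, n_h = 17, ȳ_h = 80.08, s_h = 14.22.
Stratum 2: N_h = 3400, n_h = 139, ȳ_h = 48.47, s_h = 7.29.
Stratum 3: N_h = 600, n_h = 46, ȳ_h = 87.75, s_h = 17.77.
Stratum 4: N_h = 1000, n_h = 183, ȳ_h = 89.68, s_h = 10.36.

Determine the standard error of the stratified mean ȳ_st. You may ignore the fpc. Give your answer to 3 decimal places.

SE(ȳ_st) ≈ 0.612

V̂(ȳ_st) = Σ W_h² s_h²/n_h, with W_h = N_h/N and N = 5600:
  stratum 1: (600/5600)²·14.22²/17 = 0.136545
  stratum 2: (3400/5600)²·7.29²/139 = 0.140936
  stratum 3: (600/5600)²·17.77²/46 = 0.0788031
  stratum 4: (1000/5600)²·10.36²/183 = 0.0187022
V̂(ȳ_st) = 0.374987
SE(ȳ_st) = √0.374987 = 0.612362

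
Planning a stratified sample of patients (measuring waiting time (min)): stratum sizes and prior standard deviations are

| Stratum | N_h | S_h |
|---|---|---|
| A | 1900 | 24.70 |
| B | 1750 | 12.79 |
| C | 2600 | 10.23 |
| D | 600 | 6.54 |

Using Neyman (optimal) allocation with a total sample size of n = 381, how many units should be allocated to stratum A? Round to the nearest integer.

Neyman allocation: n_h = n · N_h S_h / Σ N_i S_i, with n = 381.
  stratum A: N_h·S_h = 1900·24.70 = 46930.00
  stratum B: N_h·S_h = 1750·12.79 = 22382.50
  stratum C: N_h·S_h = 2600·10.23 = 26598.00
  stratum D: N_h·S_h = 600·6.54 = 3924.00
Σ N_h S_h = 99834.50
n for stratum A = 381·46930.00/99834.50 = 179.100 → 179

179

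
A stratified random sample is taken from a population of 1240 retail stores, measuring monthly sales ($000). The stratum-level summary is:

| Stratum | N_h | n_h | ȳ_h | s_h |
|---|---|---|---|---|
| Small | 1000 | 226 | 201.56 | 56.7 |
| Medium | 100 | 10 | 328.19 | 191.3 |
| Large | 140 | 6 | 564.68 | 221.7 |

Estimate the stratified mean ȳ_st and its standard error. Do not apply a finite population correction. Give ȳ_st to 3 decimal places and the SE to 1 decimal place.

ȳ_st ≈ 252.770, SE ≈ 11.7

ȳ_st = Σ W_h ȳ_h = (1000·201.56 + 100·328.19 + 140·564.68)/1240 = 252.76952
V̂(ȳ_st) = Σ W_h² s_h²/n_h, with W_h = N_h/N and N = 1240:
  stratum Small: (1000/1240)²·56.7²/226 = 9.25155
  stratum Medium: (100/1240)²·191.3²/10 = 23.8005
  stratum Large: (140/1240)²·221.7²/6 = 104.422
V̂(ȳ_st) = 137.474
SE(ȳ_st) = √137.474 = 11.7249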